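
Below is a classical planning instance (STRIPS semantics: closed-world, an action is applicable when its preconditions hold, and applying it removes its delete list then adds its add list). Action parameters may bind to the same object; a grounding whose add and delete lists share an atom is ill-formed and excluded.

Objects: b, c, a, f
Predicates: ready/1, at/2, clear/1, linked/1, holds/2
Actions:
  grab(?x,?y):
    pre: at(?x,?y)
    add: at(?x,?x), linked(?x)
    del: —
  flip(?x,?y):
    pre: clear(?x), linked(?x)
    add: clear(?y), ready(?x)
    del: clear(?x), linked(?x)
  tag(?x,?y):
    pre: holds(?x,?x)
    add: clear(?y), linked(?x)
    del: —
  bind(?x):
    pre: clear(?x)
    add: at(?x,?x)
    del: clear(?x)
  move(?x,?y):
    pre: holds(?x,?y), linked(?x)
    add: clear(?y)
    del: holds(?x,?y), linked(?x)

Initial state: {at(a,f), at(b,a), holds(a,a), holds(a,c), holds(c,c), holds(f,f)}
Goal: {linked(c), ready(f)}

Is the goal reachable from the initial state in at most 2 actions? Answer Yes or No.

1. tag(c,b)  →  {at(a,f), at(b,a), clear(b), holds(a,a), holds(a,c), holds(c,c), holds(f,f), linked(c)}
2. tag(f,f)  →  {at(a,f), at(b,a), clear(b), clear(f), holds(a,a), holds(a,c), holds(c,c), holds(f,f), linked(c), linked(f)}
3. flip(f,b)  →  {at(a,f), at(b,a), clear(b), holds(a,a), holds(a,c), holds(c,c), holds(f,f), linked(c), ready(f)}
optimal plan length = 3; 3 > 2

No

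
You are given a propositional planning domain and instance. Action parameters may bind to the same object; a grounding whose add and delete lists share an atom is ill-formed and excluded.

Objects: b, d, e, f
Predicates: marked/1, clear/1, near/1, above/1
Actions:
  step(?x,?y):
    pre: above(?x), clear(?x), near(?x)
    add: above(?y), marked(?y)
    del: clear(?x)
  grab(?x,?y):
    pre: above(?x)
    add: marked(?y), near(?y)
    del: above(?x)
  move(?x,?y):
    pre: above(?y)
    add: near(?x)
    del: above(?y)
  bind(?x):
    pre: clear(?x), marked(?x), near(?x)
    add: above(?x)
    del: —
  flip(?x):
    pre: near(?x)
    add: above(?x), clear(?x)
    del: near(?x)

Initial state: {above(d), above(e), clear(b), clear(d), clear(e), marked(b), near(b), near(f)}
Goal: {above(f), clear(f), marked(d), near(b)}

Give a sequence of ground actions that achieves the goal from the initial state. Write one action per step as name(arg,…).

grab(d,d); flip(f)

1. grab(d,d)  →  {above(e), clear(b), clear(d), clear(e), marked(b), marked(d), near(b), near(d), near(f)}
2. flip(f)  →  {above(e), above(f), clear(b), clear(d), clear(e), clear(f), marked(b), marked(d), near(b), near(d)}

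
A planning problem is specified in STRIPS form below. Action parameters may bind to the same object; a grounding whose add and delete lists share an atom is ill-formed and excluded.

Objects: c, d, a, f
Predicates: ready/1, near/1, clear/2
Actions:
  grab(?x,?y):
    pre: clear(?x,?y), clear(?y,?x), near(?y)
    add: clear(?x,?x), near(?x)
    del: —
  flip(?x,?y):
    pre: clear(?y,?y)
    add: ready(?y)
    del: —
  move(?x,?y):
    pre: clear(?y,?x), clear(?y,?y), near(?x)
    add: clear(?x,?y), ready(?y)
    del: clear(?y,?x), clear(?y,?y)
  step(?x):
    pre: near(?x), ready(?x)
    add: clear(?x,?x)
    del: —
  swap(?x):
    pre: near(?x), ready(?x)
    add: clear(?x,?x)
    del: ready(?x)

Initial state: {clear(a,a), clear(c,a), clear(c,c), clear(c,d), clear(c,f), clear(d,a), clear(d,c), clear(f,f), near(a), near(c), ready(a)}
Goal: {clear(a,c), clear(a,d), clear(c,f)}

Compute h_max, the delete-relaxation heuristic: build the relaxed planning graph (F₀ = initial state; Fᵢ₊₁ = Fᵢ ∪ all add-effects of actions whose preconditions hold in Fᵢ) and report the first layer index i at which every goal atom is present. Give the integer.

F0 = init (11 atoms)
F1 = F0 ∪ {clear(a,c), clear(d,d), near(d), ready(c), ready(f)}  (16 atoms)
F2 = F1 ∪ {clear(a,d), ready(d)}  (18 atoms)
goal ⊆ F2  ⇒  h_max = 2

2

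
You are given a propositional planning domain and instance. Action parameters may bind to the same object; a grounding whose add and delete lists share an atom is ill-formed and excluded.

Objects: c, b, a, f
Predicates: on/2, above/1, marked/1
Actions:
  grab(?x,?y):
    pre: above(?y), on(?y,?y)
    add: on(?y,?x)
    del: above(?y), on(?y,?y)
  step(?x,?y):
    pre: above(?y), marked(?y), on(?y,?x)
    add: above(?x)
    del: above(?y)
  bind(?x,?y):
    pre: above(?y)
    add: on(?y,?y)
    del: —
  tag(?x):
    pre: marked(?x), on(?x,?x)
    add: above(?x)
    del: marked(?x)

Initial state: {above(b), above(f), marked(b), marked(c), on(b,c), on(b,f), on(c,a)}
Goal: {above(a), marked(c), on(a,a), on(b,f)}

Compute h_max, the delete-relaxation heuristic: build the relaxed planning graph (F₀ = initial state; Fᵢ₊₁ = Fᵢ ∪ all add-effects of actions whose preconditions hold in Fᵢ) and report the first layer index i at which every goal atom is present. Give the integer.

3

F0 = init (7 atoms)
F1 = F0 ∪ {above(c), on(b,b), on(f,f)}  (10 atoms)
F2 = F1 ∪ {above(a), on(b,a), on(c,c), on(f,a), on(f,b), on(f,c)}  (16 atoms)
F3 = F2 ∪ {on(a,a), on(c,b), on(c,f)}  (19 atoms)
goal ⊆ F3  ⇒  h_max = 3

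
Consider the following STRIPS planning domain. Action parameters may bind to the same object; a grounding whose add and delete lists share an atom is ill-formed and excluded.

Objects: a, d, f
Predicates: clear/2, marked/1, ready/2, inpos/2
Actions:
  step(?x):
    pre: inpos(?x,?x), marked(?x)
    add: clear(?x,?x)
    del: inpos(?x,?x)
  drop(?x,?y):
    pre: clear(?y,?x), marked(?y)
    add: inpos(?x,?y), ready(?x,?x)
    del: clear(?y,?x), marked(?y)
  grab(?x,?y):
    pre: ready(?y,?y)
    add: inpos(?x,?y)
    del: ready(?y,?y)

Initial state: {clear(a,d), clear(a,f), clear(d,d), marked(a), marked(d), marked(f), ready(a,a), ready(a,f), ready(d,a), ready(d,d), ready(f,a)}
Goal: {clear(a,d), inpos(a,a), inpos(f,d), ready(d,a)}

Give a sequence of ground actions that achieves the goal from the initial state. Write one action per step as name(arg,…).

1. grab(a,a)  →  {clear(a,d), clear(a,f), clear(d,d), inpos(a,a), marked(a), marked(d), marked(f), ready(a,f), ready(d,a), ready(d,d), ready(f,a)}
2. grab(f,d)  →  {clear(a,d), clear(a,f), clear(d,d), inpos(a,a), inpos(f,d), marked(a), marked(d), marked(f), ready(a,f), ready(d,a), ready(f,a)}

grab(a,a); grab(f,d)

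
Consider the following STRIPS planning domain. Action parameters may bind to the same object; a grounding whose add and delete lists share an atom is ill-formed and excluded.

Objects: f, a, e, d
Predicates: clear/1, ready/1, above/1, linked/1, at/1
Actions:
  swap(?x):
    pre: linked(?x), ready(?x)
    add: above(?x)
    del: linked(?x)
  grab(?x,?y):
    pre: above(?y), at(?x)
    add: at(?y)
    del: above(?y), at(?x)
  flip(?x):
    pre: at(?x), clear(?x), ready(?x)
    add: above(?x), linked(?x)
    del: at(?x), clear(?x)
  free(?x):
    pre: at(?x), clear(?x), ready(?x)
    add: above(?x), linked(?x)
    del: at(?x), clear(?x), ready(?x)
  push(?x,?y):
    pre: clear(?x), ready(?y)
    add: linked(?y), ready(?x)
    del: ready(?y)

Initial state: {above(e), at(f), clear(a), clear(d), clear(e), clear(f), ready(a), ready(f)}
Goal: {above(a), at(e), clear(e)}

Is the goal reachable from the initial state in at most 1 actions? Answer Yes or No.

No

1. grab(f,e)  →  {at(e), clear(a), clear(d), clear(e), clear(f), ready(a), ready(f)}
2. push(f,a)  →  {at(e), clear(a), clear(d), clear(e), clear(f), linked(a), ready(f)}
3. push(a,f)  →  {at(e), clear(a), clear(d), clear(e), clear(f), linked(a), linked(f), ready(a)}
4. swap(a)  →  {above(a), at(e), clear(a), clear(d), clear(e), clear(f), linked(f), ready(a)}
optimal plan length = 4; 4 > 1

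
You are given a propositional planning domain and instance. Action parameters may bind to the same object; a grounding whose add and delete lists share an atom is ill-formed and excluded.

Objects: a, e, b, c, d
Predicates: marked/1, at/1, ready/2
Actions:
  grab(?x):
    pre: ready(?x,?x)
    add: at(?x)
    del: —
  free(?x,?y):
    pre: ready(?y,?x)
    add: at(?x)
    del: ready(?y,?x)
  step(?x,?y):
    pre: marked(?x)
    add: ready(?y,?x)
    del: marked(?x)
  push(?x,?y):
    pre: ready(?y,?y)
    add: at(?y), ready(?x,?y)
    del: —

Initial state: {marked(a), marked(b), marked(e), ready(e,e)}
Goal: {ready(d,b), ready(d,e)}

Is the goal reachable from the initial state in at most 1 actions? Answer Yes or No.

1. step(e,d)  →  {marked(a), marked(b), ready(d,e), ready(e,e)}
2. step(b,d)  →  {marked(a), ready(d,b), ready(d,e), ready(e,e)}
optimal plan length = 2; 2 > 1

No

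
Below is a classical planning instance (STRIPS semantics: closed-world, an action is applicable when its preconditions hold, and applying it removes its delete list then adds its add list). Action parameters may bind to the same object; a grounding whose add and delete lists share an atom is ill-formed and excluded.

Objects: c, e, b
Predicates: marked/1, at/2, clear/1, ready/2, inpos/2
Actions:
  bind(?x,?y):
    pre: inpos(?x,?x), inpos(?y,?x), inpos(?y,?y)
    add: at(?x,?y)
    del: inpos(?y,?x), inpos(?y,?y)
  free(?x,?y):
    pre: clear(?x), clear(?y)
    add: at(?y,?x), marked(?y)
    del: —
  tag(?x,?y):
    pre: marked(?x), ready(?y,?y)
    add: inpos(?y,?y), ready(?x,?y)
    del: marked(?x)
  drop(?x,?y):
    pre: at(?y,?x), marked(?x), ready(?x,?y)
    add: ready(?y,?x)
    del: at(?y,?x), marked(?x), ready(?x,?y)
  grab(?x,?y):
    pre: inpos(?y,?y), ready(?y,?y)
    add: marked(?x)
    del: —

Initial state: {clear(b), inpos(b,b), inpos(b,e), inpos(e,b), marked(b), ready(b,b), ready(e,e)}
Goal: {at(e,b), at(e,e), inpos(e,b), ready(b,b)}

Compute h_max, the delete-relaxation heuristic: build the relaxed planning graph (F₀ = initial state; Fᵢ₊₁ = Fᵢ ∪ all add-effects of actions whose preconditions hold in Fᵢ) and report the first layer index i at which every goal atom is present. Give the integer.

F0 = init (7 atoms)
F1 = F0 ∪ {at(b,b), inpos(e,e), marked(c), marked(e), ready(b,e)}  (12 atoms)
F2 = F1 ∪ {at(b,e), at(e,b), at(e,e), ready(c,b), ready(c,e), ready(e,b)}  (18 atoms)
goal ⊆ F2  ⇒  h_max = 2

2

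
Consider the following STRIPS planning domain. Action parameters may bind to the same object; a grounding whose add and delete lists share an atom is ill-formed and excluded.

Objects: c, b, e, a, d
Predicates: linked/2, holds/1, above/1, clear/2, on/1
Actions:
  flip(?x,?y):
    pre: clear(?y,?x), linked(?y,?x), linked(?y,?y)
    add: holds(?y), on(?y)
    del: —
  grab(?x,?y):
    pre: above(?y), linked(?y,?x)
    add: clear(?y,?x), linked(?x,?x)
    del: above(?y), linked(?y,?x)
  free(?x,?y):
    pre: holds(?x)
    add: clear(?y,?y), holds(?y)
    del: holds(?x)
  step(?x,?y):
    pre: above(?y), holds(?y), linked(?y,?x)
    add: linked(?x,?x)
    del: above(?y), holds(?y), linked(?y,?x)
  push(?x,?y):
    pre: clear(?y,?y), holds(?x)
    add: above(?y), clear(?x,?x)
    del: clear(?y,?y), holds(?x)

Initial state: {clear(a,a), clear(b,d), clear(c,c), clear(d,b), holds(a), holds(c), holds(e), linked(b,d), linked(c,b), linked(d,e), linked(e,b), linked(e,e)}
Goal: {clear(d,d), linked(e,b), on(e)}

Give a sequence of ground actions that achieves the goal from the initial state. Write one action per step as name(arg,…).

1. free(c,e)  →  {clear(a,a), clear(b,d), clear(c,c), clear(d,b), clear(e,e), holds(a), holds(e), linked(b,d), linked(c,b), linked(d,e), linked(e,b), linked(e,e)}
2. flip(e,e)  →  {clear(a,a), clear(b,d), clear(c,c), clear(d,b), clear(e,e), holds(a), holds(e), linked(b,d), linked(c,b), linked(d,e), linked(e,b), linked(e,e), on(e)}
3. free(e,d)  →  {clear(a,a), clear(b,d), clear(c,c), clear(d,b), clear(d,d), clear(e,e), holds(a), holds(d), linked(b,d), linked(c,b), linked(d,e), linked(e,b), linked(e,e), on(e)}

free(c,e); flip(e,e); free(e,d)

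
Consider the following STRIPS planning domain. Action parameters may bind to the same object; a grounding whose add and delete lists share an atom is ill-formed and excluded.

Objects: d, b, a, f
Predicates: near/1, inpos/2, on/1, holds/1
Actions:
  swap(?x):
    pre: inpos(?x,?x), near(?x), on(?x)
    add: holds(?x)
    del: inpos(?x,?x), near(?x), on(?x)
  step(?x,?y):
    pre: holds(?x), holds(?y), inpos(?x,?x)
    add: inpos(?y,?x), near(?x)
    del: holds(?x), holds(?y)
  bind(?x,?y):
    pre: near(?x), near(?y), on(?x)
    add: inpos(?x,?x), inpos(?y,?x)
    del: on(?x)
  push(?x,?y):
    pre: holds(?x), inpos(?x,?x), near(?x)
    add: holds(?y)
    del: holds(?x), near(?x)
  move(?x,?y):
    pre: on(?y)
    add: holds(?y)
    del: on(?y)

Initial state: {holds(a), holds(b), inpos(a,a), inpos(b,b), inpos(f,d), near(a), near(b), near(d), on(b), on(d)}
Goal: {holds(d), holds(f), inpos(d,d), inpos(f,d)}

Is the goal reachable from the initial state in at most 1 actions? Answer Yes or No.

1. bind(d,d)  →  {holds(a), holds(b), inpos(a,a), inpos(b,b), inpos(d,d), inpos(f,d), near(a), near(b), near(d), on(b)}
2. push(b,d)  →  {holds(a), holds(d), inpos(a,a), inpos(b,b), inpos(d,d), inpos(f,d), near(a), near(d), on(b)}
3. push(a,f)  →  {holds(d), holds(f), inpos(a,a), inpos(b,b), inpos(d,d), inpos(f,d), near(d), on(b)}
optimal plan length = 3; 3 > 1

No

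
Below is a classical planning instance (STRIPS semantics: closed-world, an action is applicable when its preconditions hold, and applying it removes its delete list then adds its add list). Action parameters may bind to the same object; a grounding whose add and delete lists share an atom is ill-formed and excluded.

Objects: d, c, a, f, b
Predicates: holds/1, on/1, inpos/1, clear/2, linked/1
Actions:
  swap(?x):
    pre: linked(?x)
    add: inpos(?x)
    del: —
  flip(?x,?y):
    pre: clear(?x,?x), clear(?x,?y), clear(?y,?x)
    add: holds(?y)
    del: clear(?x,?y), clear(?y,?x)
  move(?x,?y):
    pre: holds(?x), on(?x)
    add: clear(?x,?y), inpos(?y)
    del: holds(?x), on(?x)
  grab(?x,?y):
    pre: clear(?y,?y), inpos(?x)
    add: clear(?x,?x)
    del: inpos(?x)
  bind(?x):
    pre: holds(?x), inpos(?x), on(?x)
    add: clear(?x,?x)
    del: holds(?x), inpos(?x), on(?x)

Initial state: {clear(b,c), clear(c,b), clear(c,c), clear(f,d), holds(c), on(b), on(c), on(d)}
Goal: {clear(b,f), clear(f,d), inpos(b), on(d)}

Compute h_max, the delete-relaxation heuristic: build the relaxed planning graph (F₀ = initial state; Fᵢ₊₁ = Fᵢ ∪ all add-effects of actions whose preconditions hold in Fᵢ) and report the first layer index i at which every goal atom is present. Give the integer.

F0 = init (8 atoms)
F1 = F0 ∪ {clear(c,a), clear(c,d), clear(c,f), holds(b), inpos(a), inpos(b), inpos(c), inpos(d), inpos(f)}  (17 atoms)
F2 = F1 ∪ {clear(a,a), clear(b,a), clear(b,b), clear(b,d), clear(b,f), clear(d,d), clear(f,f)}  (24 atoms)
goal ⊆ F2  ⇒  h_max = 2

2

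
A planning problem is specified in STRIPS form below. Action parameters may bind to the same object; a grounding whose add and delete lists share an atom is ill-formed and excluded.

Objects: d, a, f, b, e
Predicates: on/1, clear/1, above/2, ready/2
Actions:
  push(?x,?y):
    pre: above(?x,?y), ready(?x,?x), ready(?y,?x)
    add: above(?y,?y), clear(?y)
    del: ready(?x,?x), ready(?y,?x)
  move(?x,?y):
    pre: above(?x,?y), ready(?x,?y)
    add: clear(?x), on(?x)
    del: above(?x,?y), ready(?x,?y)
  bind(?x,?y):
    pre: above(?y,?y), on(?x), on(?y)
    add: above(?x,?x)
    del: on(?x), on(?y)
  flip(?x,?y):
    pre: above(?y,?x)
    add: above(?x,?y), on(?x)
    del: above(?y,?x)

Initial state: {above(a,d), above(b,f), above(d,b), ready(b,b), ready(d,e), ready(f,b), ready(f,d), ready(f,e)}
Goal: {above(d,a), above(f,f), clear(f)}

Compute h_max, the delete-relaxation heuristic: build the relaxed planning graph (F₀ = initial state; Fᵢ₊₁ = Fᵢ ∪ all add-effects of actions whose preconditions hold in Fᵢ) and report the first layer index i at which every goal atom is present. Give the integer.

1

F0 = init (8 atoms)
F1 = F0 ∪ {above(b,d), above(d,a), above(f,b), above(f,f), clear(f), on(b), on(d), on(f)}  (16 atoms)
goal ⊆ F1  ⇒  h_max = 1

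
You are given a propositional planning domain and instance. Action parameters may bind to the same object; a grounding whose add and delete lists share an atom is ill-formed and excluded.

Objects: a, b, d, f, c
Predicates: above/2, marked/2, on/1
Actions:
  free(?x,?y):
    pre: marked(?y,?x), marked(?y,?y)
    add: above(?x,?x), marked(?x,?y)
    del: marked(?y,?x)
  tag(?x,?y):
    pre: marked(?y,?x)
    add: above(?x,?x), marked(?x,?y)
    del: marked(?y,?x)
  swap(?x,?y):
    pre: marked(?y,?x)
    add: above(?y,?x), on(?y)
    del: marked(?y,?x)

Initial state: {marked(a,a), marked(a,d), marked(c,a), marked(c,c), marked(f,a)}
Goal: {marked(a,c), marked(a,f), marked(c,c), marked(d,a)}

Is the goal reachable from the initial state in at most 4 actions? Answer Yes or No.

1. free(a,c)  →  {above(a,a), marked(a,a), marked(a,c), marked(a,d), marked(c,c), marked(f,a)}
2. free(d,a)  →  {above(a,a), above(d,d), marked(a,a), marked(a,c), marked(c,c), marked(d,a), marked(f,a)}
3. tag(a,f)  →  {above(a,a), above(d,d), marked(a,a), marked(a,c), marked(a,f), marked(c,c), marked(d,a)}
optimal plan length = 3; 3 ≤ 4

Yes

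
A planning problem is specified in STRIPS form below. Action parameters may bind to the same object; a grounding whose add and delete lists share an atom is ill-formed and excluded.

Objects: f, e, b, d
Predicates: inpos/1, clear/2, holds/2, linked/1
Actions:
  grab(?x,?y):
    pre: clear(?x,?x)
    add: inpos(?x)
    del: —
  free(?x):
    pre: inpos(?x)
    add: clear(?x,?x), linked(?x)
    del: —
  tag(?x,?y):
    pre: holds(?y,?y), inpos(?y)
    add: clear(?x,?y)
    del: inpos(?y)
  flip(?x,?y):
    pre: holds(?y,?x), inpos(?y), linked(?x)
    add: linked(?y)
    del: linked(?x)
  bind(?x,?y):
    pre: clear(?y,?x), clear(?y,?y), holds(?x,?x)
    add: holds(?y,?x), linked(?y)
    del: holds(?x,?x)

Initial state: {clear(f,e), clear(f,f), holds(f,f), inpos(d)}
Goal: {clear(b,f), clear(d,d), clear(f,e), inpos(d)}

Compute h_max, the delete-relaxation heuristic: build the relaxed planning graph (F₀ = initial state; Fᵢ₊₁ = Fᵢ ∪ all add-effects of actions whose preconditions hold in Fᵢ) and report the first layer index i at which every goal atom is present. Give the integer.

F0 = init (4 atoms)
F1 = F0 ∪ {clear(d,d), inpos(f), linked(d)}  (7 atoms)
F2 = F1 ∪ {clear(b,f), clear(d,f), clear(e,f), linked(f)}  (11 atoms)
goal ⊆ F2  ⇒  h_max = 2

2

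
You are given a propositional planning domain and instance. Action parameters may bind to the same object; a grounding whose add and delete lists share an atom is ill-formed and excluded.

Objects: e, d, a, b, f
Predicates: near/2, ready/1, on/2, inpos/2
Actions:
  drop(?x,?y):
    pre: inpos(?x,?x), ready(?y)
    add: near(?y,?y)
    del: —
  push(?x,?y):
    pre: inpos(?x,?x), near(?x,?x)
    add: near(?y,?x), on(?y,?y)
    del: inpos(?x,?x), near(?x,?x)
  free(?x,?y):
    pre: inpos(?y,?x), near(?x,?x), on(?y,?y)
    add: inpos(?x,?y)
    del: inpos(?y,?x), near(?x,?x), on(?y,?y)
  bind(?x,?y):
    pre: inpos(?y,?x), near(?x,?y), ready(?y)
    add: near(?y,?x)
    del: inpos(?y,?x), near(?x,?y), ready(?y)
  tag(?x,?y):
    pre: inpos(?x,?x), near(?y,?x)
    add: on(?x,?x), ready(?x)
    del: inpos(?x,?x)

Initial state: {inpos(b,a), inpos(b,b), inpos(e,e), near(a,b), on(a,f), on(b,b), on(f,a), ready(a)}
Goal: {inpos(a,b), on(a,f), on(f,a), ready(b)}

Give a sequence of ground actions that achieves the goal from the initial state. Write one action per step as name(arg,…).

1. drop(e,a)  →  {inpos(b,a), inpos(b,b), inpos(e,e), near(a,a), near(a,b), on(a,f), on(b,b), on(f,a), ready(a)}
2. free(a,b)  →  {inpos(a,b), inpos(b,b), inpos(e,e), near(a,b), on(a,f), on(f,a), ready(a)}
3. tag(b,a)  →  {inpos(a,b), inpos(e,e), near(a,b), on(a,f), on(b,b), on(f,a), ready(a), ready(b)}

drop(e,a); free(a,b); tag(b,a)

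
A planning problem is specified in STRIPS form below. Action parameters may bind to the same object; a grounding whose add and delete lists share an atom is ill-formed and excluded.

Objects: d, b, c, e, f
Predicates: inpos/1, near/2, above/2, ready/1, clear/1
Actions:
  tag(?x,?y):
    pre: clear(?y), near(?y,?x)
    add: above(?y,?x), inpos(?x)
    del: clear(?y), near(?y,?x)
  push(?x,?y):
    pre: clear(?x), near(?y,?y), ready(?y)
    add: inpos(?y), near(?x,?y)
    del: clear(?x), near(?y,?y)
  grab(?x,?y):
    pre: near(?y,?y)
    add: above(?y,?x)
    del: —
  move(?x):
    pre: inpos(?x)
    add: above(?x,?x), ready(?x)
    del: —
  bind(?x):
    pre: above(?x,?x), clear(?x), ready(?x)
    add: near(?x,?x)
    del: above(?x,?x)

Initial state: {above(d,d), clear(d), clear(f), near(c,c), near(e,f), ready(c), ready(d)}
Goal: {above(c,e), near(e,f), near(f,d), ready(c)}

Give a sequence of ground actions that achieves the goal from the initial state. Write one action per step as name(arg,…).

1. grab(e,c)  →  {above(c,e), above(d,d), clear(d), clear(f), near(c,c), near(e,f), ready(c), ready(d)}
2. bind(d)  →  {above(c,e), clear(d), clear(f), near(c,c), near(d,d), near(e,f), ready(c), ready(d)}
3. push(f,d)  →  {above(c,e), clear(d), inpos(d), near(c,c), near(e,f), near(f,d), ready(c), ready(d)}

grab(e,c); bind(d); push(f,d)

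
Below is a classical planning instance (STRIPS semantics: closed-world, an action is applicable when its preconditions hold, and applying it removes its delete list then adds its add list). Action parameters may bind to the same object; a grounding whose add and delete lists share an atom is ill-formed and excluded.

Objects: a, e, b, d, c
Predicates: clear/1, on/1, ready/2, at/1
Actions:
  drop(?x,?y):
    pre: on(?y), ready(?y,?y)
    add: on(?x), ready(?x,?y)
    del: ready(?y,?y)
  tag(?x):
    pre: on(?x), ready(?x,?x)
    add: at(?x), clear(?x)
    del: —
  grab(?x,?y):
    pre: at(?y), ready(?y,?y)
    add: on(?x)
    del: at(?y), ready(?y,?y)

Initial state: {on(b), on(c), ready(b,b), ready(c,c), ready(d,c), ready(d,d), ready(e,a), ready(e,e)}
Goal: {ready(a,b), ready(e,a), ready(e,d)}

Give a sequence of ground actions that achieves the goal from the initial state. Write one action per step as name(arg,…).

1. drop(a,b)  →  {on(a), on(b), on(c), ready(a,b), ready(c,c), ready(d,c), ready(d,d), ready(e,a), ready(e,e)}
2. drop(d,c)  →  {on(a), on(b), on(c), on(d), ready(a,b), ready(d,c), ready(d,d), ready(e,a), ready(e,e)}
3. drop(e,d)  →  {on(a), on(b), on(c), on(d), on(e), ready(a,b), ready(d,c), ready(e,a), ready(e,d), ready(e,e)}

drop(a,b); drop(d,c); drop(e,d)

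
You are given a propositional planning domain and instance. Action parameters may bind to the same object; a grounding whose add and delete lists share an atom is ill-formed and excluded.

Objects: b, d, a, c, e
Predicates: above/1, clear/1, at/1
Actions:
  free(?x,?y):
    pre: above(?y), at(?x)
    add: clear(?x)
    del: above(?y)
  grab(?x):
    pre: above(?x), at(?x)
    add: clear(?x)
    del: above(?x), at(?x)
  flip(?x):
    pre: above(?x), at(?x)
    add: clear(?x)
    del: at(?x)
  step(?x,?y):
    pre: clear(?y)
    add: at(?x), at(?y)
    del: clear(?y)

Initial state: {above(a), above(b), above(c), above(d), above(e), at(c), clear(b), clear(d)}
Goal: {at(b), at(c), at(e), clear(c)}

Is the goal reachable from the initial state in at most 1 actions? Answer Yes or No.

No

1. free(c,b)  →  {above(a), above(c), above(d), above(e), at(c), clear(b), clear(c), clear(d)}
2. step(e,b)  →  {above(a), above(c), above(d), above(e), at(b), at(c), at(e), clear(c), clear(d)}
optimal plan length = 2; 2 > 1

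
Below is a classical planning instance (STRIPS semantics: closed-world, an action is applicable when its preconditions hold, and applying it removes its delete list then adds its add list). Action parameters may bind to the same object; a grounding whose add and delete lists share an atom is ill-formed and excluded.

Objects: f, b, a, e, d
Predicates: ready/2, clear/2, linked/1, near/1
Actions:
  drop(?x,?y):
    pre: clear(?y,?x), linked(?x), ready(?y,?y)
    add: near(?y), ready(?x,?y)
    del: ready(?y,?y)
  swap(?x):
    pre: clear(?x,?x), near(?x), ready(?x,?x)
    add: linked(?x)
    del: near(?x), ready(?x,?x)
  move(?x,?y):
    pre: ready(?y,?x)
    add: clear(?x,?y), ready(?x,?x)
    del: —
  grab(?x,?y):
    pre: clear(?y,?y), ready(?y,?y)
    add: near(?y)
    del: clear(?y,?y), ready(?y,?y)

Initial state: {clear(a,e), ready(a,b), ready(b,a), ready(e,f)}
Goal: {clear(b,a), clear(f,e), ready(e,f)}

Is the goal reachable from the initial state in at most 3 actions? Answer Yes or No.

1. move(f,e)  →  {clear(a,e), clear(f,e), ready(a,b), ready(b,a), ready(e,f), ready(f,f)}
2. move(b,a)  →  {clear(a,e), clear(b,a), clear(f,e), ready(a,b), ready(b,a), ready(b,b), ready(e,f), ready(f,f)}
optimal plan length = 2; 2 ≤ 3

Yes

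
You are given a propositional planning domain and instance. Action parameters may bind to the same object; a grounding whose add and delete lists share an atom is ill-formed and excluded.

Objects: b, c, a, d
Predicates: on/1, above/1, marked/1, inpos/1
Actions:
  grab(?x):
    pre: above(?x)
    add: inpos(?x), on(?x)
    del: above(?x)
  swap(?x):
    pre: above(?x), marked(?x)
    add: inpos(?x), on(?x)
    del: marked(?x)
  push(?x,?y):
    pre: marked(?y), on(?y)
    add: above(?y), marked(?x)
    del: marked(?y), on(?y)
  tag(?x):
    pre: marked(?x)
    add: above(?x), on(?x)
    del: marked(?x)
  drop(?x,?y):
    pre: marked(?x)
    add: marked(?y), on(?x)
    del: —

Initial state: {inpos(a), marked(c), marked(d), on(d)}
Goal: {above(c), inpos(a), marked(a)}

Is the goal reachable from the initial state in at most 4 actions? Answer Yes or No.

Yes

1. push(a,d)  →  {above(d), inpos(a), marked(a), marked(c)}
2. tag(c)  →  {above(c), above(d), inpos(a), marked(a), on(c)}
optimal plan length = 2; 2 ≤ 4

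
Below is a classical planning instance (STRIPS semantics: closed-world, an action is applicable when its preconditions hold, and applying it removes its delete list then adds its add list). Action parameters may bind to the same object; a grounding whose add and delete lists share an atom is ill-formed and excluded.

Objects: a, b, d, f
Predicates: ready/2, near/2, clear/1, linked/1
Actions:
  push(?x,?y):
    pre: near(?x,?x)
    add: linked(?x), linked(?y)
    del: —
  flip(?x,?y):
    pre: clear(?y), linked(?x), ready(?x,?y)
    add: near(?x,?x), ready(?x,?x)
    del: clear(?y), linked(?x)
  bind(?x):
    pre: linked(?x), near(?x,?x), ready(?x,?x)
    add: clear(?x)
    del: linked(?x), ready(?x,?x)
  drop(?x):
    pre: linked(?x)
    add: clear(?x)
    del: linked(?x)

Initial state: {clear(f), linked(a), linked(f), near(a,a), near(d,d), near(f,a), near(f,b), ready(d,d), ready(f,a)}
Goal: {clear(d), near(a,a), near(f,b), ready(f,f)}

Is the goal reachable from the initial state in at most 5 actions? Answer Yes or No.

Yes

1. push(a,d)  →  {clear(f), linked(a), linked(d), linked(f), near(a,a), near(d,d), near(f,a), near(f,b), ready(d,d), ready(f,a)}
2. bind(d)  →  {clear(d), clear(f), linked(a), linked(f), near(a,a), near(d,d), near(f,a), near(f,b), ready(f,a)}
3. drop(a)  →  {clear(a), clear(d), clear(f), linked(f), near(a,a), near(d,d), near(f,a), near(f,b), ready(f,a)}
4. flip(f,a)  →  {clear(d), clear(f), near(a,a), near(d,d), near(f,a), near(f,b), near(f,f), ready(f,a), ready(f,f)}
optimal plan length = 4; 4 ≤ 5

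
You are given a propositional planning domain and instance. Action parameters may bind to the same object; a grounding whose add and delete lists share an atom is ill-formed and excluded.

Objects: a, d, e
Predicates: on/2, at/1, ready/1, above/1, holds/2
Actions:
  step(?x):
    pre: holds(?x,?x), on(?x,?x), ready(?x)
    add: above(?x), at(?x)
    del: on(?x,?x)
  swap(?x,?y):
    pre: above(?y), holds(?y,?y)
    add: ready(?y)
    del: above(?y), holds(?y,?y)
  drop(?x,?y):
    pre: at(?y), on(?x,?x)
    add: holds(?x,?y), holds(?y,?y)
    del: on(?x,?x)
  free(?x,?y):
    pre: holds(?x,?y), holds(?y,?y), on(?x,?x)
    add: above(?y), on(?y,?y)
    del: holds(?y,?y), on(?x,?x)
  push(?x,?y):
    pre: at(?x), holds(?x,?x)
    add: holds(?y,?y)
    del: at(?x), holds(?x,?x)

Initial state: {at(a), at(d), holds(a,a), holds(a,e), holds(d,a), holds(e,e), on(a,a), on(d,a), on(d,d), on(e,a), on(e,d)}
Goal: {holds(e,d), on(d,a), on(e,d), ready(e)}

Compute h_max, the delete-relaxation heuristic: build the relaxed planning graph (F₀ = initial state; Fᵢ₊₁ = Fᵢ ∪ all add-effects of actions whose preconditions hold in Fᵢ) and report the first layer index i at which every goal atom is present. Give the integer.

2

F0 = init (11 atoms)
F1 = F0 ∪ {above(a), above(e), holds(a,d), holds(d,d), on(e,e)}  (16 atoms)
F2 = F1 ∪ {above(d), holds(e,a), holds(e,d), ready(a), ready(e)}  (21 atoms)
goal ⊆ F2  ⇒  h_max = 2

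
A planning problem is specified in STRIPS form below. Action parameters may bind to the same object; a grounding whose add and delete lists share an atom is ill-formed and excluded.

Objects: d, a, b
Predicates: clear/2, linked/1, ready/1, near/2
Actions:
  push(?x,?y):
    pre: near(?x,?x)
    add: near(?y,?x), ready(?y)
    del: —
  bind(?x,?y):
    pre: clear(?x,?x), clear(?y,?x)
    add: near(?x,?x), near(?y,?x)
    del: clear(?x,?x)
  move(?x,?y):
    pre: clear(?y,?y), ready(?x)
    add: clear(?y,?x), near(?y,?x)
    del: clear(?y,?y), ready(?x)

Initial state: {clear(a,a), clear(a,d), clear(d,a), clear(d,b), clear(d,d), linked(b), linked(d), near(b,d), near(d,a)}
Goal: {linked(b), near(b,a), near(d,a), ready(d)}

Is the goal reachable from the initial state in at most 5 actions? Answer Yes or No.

Yes

1. bind(a,d)  →  {clear(a,d), clear(d,a), clear(d,b), clear(d,d), linked(b), linked(d), near(a,a), near(b,d), near(d,a)}
2. push(a,d)  →  {clear(a,d), clear(d,a), clear(d,b), clear(d,d), linked(b), linked(d), near(a,a), near(b,d), near(d,a), ready(d)}
3. push(a,b)  →  {clear(a,d), clear(d,a), clear(d,b), clear(d,d), linked(b), linked(d), near(a,a), near(b,a), near(b,d), near(d,a), ready(b), ready(d)}
optimal plan length = 3; 3 ≤ 5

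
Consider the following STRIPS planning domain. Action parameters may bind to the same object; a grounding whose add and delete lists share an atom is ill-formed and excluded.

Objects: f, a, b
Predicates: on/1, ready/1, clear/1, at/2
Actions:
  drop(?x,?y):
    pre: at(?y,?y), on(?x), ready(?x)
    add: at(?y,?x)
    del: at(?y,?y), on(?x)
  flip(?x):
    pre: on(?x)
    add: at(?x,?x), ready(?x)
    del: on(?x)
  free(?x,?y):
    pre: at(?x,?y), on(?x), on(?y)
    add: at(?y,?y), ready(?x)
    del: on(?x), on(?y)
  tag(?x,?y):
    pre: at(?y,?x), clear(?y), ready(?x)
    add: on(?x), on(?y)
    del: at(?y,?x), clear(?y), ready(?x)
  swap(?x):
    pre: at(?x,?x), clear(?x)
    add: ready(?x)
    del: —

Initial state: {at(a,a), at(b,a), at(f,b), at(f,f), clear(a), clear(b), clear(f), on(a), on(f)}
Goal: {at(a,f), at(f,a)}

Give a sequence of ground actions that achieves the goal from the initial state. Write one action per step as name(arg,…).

1. swap(f)  →  {at(a,a), at(b,a), at(f,b), at(f,f), clear(a), clear(b), clear(f), on(a), on(f), ready(f)}
2. swap(a)  →  {at(a,a), at(b,a), at(f,b), at(f,f), clear(a), clear(b), clear(f), on(a), on(f), ready(a), ready(f)}
3. drop(f,a)  →  {at(a,f), at(b,a), at(f,b), at(f,f), clear(a), clear(b), clear(f), on(a), ready(a), ready(f)}
4. drop(a,f)  →  {at(a,f), at(b,a), at(f,a), at(f,b), clear(a), clear(b), clear(f), ready(a), ready(f)}

swap(f); swap(a); drop(f,a); drop(a,f)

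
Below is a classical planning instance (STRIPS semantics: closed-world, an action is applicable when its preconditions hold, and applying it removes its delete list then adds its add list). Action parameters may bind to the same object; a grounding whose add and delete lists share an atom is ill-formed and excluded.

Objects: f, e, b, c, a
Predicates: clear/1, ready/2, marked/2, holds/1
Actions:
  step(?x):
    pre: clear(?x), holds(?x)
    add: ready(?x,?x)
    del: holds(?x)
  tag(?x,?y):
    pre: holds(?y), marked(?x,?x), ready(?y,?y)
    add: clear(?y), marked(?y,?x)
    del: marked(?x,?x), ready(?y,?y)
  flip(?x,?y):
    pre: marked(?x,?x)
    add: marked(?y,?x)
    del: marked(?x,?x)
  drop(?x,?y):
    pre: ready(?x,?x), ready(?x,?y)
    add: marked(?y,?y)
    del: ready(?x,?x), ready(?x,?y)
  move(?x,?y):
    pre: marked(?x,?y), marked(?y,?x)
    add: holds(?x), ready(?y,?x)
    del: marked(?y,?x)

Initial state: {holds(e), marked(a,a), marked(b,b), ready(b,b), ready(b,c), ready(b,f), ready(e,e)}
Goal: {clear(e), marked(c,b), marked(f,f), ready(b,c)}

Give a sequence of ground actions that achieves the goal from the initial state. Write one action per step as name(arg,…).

tag(a,e); flip(b,c); drop(b,f)

1. tag(a,e)  →  {clear(e), holds(e), marked(b,b), marked(e,a), ready(b,b), ready(b,c), ready(b,f)}
2. flip(b,c)  →  {clear(e), holds(e), marked(c,b), marked(e,a), ready(b,b), ready(b,c), ready(b,f)}
3. drop(b,f)  →  {clear(e), holds(e), marked(c,b), marked(e,a), marked(f,f), ready(b,c)}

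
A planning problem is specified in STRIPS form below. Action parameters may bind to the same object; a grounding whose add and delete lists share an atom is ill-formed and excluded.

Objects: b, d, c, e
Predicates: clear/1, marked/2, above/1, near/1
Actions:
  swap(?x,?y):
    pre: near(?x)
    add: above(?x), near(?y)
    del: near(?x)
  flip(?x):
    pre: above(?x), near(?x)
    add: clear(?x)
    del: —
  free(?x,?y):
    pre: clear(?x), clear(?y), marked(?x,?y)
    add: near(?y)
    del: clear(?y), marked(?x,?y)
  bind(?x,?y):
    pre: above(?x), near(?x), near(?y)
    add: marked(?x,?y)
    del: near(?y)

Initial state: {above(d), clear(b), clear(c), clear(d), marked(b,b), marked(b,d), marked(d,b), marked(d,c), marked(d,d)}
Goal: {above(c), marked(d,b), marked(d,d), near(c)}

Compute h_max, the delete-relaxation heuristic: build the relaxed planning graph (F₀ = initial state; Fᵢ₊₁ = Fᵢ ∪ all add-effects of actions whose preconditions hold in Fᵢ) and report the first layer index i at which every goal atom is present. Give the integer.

F0 = init (9 atoms)
F1 = F0 ∪ {near(b), near(c), near(d)}  (12 atoms)
F2 = F1 ∪ {above(b), above(c), near(e)}  (15 atoms)
goal ⊆ F2  ⇒  h_max = 2

2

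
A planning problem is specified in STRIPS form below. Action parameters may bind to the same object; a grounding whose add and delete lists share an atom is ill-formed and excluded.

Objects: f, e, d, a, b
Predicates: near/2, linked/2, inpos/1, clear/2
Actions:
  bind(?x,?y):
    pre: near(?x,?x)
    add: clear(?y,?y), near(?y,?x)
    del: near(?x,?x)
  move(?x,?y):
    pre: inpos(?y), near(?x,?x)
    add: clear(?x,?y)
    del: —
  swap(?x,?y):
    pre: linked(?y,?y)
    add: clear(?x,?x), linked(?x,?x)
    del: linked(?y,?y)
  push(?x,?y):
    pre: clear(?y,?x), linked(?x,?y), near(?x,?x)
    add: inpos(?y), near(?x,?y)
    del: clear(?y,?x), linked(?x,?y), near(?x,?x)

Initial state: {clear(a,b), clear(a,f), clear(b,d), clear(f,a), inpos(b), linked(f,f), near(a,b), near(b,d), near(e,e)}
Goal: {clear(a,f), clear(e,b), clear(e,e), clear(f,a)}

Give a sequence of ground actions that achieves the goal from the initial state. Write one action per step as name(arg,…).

move(e,b); swap(e,f)

1. move(e,b)  →  {clear(a,b), clear(a,f), clear(b,d), clear(e,b), clear(f,a), inpos(b), linked(f,f), near(a,b), near(b,d), near(e,e)}
2. swap(e,f)  →  {clear(a,b), clear(a,f), clear(b,d), clear(e,b), clear(e,e), clear(f,a), inpos(b), linked(e,e), near(a,b), near(b,d), near(e,e)}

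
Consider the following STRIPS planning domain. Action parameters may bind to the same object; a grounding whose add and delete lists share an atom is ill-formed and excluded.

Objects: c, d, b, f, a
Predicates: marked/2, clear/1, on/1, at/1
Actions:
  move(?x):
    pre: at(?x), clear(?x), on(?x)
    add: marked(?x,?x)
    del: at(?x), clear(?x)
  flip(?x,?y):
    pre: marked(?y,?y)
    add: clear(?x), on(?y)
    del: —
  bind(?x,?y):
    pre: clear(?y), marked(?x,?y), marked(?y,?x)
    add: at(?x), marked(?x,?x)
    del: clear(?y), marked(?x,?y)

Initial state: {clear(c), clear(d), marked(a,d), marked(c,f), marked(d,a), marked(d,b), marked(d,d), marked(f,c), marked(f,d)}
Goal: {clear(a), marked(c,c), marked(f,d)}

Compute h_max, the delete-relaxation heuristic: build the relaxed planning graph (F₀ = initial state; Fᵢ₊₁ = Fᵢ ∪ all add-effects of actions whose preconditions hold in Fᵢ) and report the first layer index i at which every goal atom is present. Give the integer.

2

F0 = init (9 atoms)
F1 = F0 ∪ {at(a), at(f), clear(a), clear(b), clear(f), marked(a,a), marked(f,f), on(d)}  (17 atoms)
F2 = F1 ∪ {at(c), at(d), marked(c,c), on(a), on(f)}  (22 atoms)
goal ⊆ F2  ⇒  h_max = 2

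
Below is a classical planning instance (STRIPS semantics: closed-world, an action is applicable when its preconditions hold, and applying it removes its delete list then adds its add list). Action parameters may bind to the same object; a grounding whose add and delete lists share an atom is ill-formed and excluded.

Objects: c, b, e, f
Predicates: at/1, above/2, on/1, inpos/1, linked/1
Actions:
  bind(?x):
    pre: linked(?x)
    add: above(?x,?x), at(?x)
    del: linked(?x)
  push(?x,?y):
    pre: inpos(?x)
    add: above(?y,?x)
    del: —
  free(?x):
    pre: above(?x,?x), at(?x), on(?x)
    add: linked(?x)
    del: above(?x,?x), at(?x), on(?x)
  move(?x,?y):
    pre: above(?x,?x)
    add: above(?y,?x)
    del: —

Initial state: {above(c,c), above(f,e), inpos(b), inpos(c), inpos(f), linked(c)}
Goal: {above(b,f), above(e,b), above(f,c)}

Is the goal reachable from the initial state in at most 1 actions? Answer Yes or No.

No

1. push(c,f)  →  {above(c,c), above(f,c), above(f,e), inpos(b), inpos(c), inpos(f), linked(c)}
2. push(b,e)  →  {above(c,c), above(e,b), above(f,c), above(f,e), inpos(b), inpos(c), inpos(f), linked(c)}
3. push(f,b)  →  {above(b,f), above(c,c), above(e,b), above(f,c), above(f,e), inpos(b), inpos(c), inpos(f), linked(c)}
optimal plan length = 3; 3 > 1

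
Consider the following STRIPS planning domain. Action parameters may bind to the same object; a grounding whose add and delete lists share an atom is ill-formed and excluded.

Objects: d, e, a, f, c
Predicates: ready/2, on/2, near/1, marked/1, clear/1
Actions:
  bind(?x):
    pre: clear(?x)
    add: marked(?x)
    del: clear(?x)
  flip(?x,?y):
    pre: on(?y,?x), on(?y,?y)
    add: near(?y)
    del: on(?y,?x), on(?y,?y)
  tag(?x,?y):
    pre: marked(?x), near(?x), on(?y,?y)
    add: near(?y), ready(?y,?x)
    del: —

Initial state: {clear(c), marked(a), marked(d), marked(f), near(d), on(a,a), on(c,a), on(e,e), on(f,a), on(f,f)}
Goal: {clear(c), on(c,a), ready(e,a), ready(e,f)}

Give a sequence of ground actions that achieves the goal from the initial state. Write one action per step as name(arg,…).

flip(a,a); flip(a,f); tag(a,e); tag(f,e)

1. flip(a,a)  →  {clear(c), marked(a), marked(d), marked(f), near(a), near(d), on(c,a), on(e,e), on(f,a), on(f,f)}
2. flip(a,f)  →  {clear(c), marked(a), marked(d), marked(f), near(a), near(d), near(f), on(c,a), on(e,e)}
3. tag(a,e)  →  {clear(c), marked(a), marked(d), marked(f), near(a), near(d), near(e), near(f), on(c,a), on(e,e), ready(e,a)}
4. tag(f,e)  →  {clear(c), marked(a), marked(d), marked(f), near(a), near(d), near(e), near(f), on(c,a), on(e,e), ready(e,a), ready(e,f)}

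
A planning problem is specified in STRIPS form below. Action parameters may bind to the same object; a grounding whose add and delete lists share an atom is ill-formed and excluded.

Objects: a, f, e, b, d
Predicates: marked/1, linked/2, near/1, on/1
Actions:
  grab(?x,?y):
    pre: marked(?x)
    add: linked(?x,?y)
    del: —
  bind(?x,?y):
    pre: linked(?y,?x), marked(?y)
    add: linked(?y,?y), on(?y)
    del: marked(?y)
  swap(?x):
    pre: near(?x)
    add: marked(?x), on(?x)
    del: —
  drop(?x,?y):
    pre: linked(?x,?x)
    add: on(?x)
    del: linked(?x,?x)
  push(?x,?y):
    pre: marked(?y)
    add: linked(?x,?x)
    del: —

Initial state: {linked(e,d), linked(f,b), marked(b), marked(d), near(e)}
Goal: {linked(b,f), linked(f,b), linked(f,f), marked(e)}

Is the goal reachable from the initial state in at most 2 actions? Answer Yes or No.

1. grab(b,f)  →  {linked(b,f), linked(e,d), linked(f,b), marked(b), marked(d), near(e)}
2. swap(e)  →  {linked(b,f), linked(e,d), linked(f,b), marked(b), marked(d), marked(e), near(e), on(e)}
3. push(f,e)  →  {linked(b,f), linked(e,d), linked(f,b), linked(f,f), marked(b), marked(d), marked(e), near(e), on(e)}
optimal plan length = 3; 3 > 2

No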